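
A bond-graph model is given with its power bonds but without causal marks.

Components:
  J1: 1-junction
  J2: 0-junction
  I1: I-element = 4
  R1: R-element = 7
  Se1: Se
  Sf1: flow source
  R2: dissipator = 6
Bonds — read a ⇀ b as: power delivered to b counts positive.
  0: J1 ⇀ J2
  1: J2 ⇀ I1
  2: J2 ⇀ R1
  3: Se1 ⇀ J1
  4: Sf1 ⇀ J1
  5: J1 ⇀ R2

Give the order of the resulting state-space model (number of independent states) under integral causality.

β3 stroke→J1  (Se1 (Se) sets effort on bond)
β4 stroke→Sf1  (source Sf1 imposes f)
β0 stroke→J1  (common-f at J1 fixed by 4)
β5 stroke→J1  (common-f at J1 fixed by 4)
β1 stroke→I1  (I1 outputs flow p/I1)
β2 stroke→J2  (J2 needs exactly one e-in)

1  (I1 all integral)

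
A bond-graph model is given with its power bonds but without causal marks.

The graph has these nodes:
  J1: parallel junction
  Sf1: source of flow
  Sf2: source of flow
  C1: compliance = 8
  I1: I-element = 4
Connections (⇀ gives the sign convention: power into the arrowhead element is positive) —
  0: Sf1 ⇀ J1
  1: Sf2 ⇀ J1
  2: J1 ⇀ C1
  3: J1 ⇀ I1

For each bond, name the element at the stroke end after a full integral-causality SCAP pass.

bond 0 →Sf1  (source Sf1 imposes f)
bond 1 →Sf2  (Sf2 fixes flow; stroke at Sf2)
bond 2 →J1  (prefer integral on C1)
bond 3 →I1  (J1 effort already set via bond 2)

bond 0 →Sf1
bond 1 →Sf2
bond 2 →J1
bond 3 →I1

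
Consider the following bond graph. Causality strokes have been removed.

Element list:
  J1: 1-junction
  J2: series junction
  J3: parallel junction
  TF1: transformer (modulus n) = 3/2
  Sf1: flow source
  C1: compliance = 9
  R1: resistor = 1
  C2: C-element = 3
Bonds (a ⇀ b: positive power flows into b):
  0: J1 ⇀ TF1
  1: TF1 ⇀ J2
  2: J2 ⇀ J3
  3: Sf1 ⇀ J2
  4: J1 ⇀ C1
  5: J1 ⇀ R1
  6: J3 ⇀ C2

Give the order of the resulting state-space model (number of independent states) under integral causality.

#3 stroke at Sf1  (Sf1 fixes flow; stroke at Sf1)
#1 stroke at J2  (J2: bond 3 brought flow, rest push out)
#2 stroke at J2  (common-f at J2 fixed by 3)
#6 stroke at J3  (J3 needs exactly one e-in)
#0 stroke at TF1  (TF1: transformer flips bond 1)
#4 stroke at J1  (common-f at J1 fixed by 0)
#5 stroke at J1  (J1 flow already set via bond 0)

2  (C1, C2 all integral)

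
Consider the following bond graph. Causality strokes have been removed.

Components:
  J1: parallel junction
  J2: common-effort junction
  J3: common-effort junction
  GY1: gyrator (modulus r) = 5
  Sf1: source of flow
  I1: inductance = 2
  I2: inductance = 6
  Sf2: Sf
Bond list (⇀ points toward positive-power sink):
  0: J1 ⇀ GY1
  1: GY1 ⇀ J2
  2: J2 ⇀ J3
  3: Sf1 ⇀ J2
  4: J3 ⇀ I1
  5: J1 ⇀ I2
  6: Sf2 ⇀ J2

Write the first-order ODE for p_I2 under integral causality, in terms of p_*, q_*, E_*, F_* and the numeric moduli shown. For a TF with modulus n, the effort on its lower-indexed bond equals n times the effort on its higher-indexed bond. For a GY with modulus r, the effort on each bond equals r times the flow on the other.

bond 3 |Sf1  (Sf1: flow source, stroke at near end)
bond 6 |Sf2  (Sf2 (Sf) sets flow on bond)
bond 4 |I1  (I1: I, integral causality)
bond 2 |J3  (J3 needs exactly one e-in)
bond 1 |J2  (only one effort-in slot at J2)
bond 0 |J1  (through GY1, causality inverts; strokes same side of GY1)
bond 5 |I2  (0-jn J1 has e-setter on 0)

dp_I2/dt = -5*F_Sf1 - 5*F_Sf2 + 5*p_I1/2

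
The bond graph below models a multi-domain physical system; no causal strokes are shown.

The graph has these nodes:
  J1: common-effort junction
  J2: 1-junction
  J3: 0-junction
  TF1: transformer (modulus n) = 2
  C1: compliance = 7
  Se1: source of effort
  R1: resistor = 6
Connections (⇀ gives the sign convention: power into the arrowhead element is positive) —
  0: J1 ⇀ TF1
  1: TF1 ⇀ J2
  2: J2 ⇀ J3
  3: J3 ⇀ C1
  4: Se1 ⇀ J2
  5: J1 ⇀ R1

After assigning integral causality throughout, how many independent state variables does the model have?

b4 stroke→J2  (Se1 (Se) sets effort on bond)
b3 stroke→J3  (C1 integral (e out))
b2 stroke→J2  (J3 effort already set via bond 3)
b1 stroke→TF1  (closing 1-jn rule on J2)
b0 stroke→J1  (TF1 one-in-one-out from 1)
b5 stroke→R1  (J1 effort already set via bond 0)

1  (C1 all integral)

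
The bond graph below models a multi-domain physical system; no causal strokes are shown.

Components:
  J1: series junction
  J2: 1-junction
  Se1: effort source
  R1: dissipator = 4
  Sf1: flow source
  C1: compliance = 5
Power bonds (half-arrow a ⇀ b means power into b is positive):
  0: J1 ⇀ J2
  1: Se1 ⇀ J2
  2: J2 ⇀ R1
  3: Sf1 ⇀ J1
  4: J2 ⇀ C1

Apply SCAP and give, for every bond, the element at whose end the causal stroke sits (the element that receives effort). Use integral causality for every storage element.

b0 |J1
b1 |J2
b2 |J2
b3 |Sf1
b4 |J2

β1 →J2  (Se1 fixes effort; stroke away)
β3 →Sf1  (source Sf1 imposes f)
β0 →J1  (J1 flow already set via bond 3)
β2 →J2  (1-jn J2 has f-setter on 0)
β4 →J2  (common-f at J2 fixed by 0)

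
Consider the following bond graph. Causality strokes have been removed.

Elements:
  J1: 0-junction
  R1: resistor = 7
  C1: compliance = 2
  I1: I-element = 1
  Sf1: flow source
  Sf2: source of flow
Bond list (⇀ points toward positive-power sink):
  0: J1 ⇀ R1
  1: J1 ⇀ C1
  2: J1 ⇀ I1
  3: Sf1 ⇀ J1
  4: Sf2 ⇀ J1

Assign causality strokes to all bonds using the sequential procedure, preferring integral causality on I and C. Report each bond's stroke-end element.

bond 0 stroke→R1
bond 1 stroke→J1
bond 2 stroke→I1
bond 3 stroke→Sf1
bond 4 stroke→Sf2

b3 stroke at Sf1  (source Sf1 imposes f)
b4 stroke at Sf2  (source Sf2 imposes f)
b1 stroke at J1  (prefer integral on C1)
b0 stroke at R1  (common-e at J1 fixed by 1)
b2 stroke at I1  (J1: bond 1 brought effort, rest push out)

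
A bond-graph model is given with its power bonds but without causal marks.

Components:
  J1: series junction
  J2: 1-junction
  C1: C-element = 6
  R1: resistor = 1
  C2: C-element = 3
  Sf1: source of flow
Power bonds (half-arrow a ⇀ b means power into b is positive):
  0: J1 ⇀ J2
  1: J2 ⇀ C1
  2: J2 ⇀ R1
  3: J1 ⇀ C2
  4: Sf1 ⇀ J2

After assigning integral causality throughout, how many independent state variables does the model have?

bond 4 →Sf1  (source Sf1 imposes f)
bond 0 →J2  (1-jn J2 has f-setter on 4)
bond 1 →J2  (J2: bond 4 brought flow, rest push out)
bond 2 →J2  (J2 flow already set via bond 4)
bond 3 →J1  (J1: bond 0 brought flow, rest push out)

2  (C1, C2 all integral)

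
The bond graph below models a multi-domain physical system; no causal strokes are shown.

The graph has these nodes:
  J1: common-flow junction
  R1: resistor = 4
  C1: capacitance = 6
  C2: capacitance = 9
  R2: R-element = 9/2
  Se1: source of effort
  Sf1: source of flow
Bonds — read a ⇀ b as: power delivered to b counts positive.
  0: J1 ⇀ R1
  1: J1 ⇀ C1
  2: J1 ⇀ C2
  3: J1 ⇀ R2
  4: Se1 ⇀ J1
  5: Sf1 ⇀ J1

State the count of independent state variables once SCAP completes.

bond 4 |J1  (source Se1 imposes e)
bond 5 |Sf1  (Sf1: flow source, stroke at near end)
bond 0 |J1  (J1: bond 5 brought flow, rest push out)
bond 1 |J1  (common-f at J1 fixed by 5)
bond 2 |J1  (J1: bond 5 brought flow, rest push out)
bond 3 |J1  (J1 flow already set via bond 5)

2  (C1, C2 all integral)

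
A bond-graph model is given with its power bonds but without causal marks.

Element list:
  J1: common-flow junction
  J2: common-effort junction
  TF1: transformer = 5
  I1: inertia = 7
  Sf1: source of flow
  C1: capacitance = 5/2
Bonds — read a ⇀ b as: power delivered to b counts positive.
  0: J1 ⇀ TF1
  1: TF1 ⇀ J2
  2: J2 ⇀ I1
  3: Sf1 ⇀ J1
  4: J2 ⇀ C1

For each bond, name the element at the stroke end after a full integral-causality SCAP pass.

bond 3 stroke at Sf1  (Sf1: flow source, stroke at near end)
bond 0 stroke at J1  (common-f at J1 fixed by 3)
bond 1 stroke at TF1  (TF1 one-in-one-out from 0)
bond 2 stroke at I1  (I1: I, integral causality)
bond 4 stroke at J2  (J2: last free bond brings effort in)

b0 →J1
b1 →TF1
b2 →I1
b3 →Sf1
b4 →J2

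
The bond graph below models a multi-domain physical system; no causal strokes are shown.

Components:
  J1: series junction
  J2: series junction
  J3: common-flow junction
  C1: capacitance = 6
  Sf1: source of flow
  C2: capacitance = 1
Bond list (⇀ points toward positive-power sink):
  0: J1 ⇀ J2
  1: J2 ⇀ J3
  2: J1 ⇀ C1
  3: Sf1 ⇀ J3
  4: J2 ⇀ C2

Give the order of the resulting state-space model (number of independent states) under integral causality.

2  (C1, C2 all integral)

b3 stroke at Sf1  (Sf1: flow source, stroke at near end)
b1 stroke at J3  (common-f at J3 fixed by 3)
b0 stroke at J2  (common-f at J2 fixed by 1)
b4 stroke at J2  (J2 flow already set via bond 1)
b2 stroke at J1  (J1 flow already set via bond 0)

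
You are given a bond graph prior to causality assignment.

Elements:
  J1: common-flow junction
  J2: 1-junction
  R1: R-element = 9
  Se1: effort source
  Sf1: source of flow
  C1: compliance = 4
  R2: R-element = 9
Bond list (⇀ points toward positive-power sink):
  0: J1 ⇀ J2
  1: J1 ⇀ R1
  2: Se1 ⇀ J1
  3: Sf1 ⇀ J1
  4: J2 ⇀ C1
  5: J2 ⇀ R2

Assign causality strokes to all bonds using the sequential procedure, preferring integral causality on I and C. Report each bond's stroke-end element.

#2 |J1  (Se1: effort source, stroke at far end)
#3 |Sf1  (Sf1 fixes flow; stroke at Sf1)
#0 |J1  (J1: bond 3 brought flow, rest push out)
#1 |J1  (common-f at J1 fixed by 3)
#4 |J2  (J2 flow already set via bond 0)
#5 |J2  (J2 flow already set via bond 0)

bond 0 →J1
bond 1 →J1
bond 2 →J1
bond 3 →Sf1
bond 4 →J2
bond 5 →J2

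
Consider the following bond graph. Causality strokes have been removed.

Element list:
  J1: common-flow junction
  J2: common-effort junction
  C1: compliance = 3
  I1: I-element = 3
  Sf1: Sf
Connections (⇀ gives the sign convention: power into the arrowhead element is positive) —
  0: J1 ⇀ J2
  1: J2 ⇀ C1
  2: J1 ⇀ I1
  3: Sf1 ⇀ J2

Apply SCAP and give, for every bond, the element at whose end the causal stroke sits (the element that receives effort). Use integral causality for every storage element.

bond 0 |J1
bond 1 |J2
bond 2 |I1
bond 3 |Sf1

bond 3 stroke at Sf1  (Sf1 fixes flow; stroke at Sf1)
bond 1 stroke at J2  (C1: C, integral causality)
bond 0 stroke at J1  (common-e at J2 fixed by 1)
bond 2 stroke at I1  (closing 1-jn rule on J1)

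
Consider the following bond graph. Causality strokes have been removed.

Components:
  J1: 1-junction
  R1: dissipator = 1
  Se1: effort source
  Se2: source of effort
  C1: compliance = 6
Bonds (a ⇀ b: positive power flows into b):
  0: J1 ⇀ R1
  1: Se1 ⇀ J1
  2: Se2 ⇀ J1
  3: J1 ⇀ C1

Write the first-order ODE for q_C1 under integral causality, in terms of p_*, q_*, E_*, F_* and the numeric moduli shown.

dq_C1/dt = E_Se1 + E_Se2 - q_C1/6

β1 stroke→J1  (Se1 (Se) sets effort on bond)
β2 stroke→J1  (Se2 fixes effort; stroke away)
β3 stroke→J1  (C1 outputs effort q/C1)
β0 stroke→R1  (J1: last free bond brings flow in)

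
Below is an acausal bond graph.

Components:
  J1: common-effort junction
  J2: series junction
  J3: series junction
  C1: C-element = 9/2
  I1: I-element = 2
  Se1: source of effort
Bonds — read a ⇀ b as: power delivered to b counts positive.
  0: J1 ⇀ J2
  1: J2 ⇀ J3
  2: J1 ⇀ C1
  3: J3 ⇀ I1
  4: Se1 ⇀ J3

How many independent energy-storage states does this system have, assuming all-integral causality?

β4 →J3  (source Se1 imposes e)
β2 →J1  (C1 integral (e out))
β0 →J2  (0-jn J1 has e-setter on 2)
β1 →J3  (J2 needs exactly one f-in)
β3 →I1  (only one flow-in slot at J3)

2  (C1, I1 all integral)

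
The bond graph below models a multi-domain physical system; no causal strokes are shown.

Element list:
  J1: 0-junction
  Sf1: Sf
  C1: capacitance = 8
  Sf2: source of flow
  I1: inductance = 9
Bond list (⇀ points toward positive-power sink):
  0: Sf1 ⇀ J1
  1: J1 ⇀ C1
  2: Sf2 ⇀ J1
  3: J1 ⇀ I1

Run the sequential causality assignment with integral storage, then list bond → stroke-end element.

bond 0 |Sf1
bond 1 |J1
bond 2 |Sf2
bond 3 |I1

β0 stroke→Sf1  (Sf1 (Sf) sets flow on bond)
β2 stroke→Sf2  (source Sf2 imposes f)
β1 stroke→J1  (C1 outputs effort q/C1)
β3 stroke→I1  (J1 effort already set via bond 1)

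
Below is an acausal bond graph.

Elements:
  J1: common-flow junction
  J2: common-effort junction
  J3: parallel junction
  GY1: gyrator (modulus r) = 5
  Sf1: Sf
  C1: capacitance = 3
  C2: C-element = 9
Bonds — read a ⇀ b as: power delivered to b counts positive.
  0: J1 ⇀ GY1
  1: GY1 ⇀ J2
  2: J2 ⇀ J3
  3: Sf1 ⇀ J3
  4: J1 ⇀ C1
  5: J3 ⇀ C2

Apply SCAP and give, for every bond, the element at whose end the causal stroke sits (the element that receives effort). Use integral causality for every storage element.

#0 stroke at GY1
#1 stroke at GY1
#2 stroke at J2
#3 stroke at Sf1
#4 stroke at J1
#5 stroke at J3

b3 |Sf1  (Sf1 (Sf) sets flow on bond)
b4 |J1  (C1 integral (e out))
b0 |GY1  (J1: last free bond brings flow in)
b1 |GY1  (GY1 both-in/both-out from 0)
b2 |J2  (only one effort-in slot at J2)
b5 |J3  (only one effort-in slot at J3)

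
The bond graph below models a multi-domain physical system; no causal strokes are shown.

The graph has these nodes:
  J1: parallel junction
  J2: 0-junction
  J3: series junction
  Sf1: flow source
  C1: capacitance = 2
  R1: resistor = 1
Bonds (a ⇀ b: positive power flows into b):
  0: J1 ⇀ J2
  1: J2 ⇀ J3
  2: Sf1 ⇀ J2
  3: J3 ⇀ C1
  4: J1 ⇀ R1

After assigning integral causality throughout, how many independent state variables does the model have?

1  (C1 all integral)

#2 stroke at Sf1  (Sf1: flow source, stroke at near end)
#3 stroke at J3  (C1 integral (e out))
#1 stroke at J2  (only one flow-in slot at J3)
#0 stroke at J1  (J2 effort already set via bond 1)
#4 stroke at R1  (J1 effort already set via bond 0)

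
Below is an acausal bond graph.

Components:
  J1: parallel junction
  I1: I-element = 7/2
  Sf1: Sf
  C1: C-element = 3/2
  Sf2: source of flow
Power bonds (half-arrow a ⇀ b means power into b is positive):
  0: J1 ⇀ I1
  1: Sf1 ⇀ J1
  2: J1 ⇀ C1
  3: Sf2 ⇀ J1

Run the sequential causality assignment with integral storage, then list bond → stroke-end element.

bond 1 |Sf1  (Sf1: flow source, stroke at near end)
bond 3 |Sf2  (Sf2 (Sf) sets flow on bond)
bond 0 |I1  (I1 outputs flow p/I1)
bond 2 |J1  (J1 needs exactly one e-in)

bond 0 |I1
bond 1 |Sf1
bond 2 |J1
bond 3 |Sf2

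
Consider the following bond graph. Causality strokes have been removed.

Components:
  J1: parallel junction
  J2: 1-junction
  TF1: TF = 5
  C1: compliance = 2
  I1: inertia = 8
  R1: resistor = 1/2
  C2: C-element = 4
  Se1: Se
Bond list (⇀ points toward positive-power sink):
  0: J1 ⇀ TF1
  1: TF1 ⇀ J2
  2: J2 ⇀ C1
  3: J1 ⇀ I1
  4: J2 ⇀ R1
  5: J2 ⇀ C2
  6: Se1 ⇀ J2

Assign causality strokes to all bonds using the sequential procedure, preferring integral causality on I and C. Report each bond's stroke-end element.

bond 6 |J2  (source Se1 imposes e)
bond 2 |J2  (C1: C, integral causality)
bond 3 |I1  (I1 outputs flow p/I1)
bond 0 |J1  (J1: last free bond brings effort in)
bond 1 |TF1  (TF1 one-in-one-out from 0)
bond 4 |J2  (J2 flow already set via bond 1)
bond 5 |J2  (1-jn J2 has f-setter on 1)

b0 stroke→J1
b1 stroke→TF1
b2 stroke→J2
b3 stroke→I1
b4 stroke→J2
b5 stroke→J2
b6 stroke→J2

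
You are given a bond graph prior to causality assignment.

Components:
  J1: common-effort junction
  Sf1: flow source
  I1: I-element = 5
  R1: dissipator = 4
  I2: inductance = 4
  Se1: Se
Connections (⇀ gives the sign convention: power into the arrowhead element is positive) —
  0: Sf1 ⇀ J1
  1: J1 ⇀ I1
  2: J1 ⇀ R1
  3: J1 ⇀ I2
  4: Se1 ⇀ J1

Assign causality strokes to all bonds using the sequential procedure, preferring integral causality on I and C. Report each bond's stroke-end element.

β0 |Sf1
β1 |I1
β2 |R1
β3 |I2
β4 |J1

β0 stroke at Sf1  (Sf1: flow source, stroke at near end)
β4 stroke at J1  (Se1 (Se) sets effort on bond)
β1 stroke at I1  (J1: bond 4 brought effort, rest push out)
β2 stroke at R1  (common-e at J1 fixed by 4)
β3 stroke at I2  (J1: bond 4 brought effort, rest push out)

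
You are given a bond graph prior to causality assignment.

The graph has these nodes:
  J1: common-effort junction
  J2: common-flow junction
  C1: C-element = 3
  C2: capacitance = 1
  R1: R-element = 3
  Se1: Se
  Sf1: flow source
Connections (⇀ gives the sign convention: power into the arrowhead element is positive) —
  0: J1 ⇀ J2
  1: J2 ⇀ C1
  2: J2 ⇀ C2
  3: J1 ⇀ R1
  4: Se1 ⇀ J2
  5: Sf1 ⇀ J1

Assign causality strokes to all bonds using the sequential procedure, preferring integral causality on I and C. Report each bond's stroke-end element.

β4 stroke at J2  (Se1 fixes effort; stroke away)
β5 stroke at Sf1  (Sf1 fixes flow; stroke at Sf1)
β1 stroke at J2  (C1 integral (e out))
β2 stroke at J2  (prefer integral on C2)
β0 stroke at J1  (closing 1-jn rule on J2)
β3 stroke at R1  (J1: bond 0 brought effort, rest push out)

β0 stroke→J1
β1 stroke→J2
β2 stroke→J2
β3 stroke→R1
β4 stroke→J2
β5 stroke→Sf1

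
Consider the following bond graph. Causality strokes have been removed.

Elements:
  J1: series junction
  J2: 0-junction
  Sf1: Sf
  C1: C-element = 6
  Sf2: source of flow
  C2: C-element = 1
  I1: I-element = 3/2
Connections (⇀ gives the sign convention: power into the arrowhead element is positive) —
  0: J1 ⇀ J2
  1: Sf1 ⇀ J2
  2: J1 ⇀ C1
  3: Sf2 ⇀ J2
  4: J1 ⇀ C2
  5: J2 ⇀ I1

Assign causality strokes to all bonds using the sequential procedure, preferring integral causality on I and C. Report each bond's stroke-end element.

#0 stroke→J2
#1 stroke→Sf1
#2 stroke→J1
#3 stroke→Sf2
#4 stroke→J1
#5 stroke→I1

b1 stroke→Sf1  (Sf1: flow source, stroke at near end)
b3 stroke→Sf2  (Sf2 (Sf) sets flow on bond)
b2 stroke→J1  (C1 integral (e out))
b4 stroke→J1  (C2 integral (e out))
b0 stroke→J2  (J1 needs exactly one f-in)
b5 stroke→I1  (0-jn J2 has e-setter on 0)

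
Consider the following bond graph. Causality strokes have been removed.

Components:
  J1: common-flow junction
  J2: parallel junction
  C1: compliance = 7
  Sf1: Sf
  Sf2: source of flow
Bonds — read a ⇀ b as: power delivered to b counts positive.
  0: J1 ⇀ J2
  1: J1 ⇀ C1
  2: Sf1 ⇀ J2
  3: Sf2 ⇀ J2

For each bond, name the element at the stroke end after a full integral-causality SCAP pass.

bond 0 →J2
bond 1 →J1
bond 2 →Sf1
bond 3 →Sf2

bond 2 →Sf1  (Sf1 (Sf) sets flow on bond)
bond 3 →Sf2  (Sf2 fixes flow; stroke at Sf2)
bond 0 →J2  (J2 needs exactly one e-in)
bond 1 →J1  (J1: bond 0 brought flow, rest push out)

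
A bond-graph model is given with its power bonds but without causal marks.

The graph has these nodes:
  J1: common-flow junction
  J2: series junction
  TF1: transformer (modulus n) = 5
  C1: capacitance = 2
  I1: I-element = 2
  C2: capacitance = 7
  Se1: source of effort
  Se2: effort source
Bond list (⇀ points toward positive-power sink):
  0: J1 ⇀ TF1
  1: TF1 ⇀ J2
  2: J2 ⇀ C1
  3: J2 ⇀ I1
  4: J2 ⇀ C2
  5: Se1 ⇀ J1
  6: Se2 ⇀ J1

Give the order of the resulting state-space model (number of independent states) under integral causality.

b5 |J1  (Se1 fixes effort; stroke away)
b6 |J1  (Se2 fixes effort; stroke away)
b0 |TF1  (closing 1-jn rule on J1)
b1 |J2  (through TF1, causality passes straight; one stroke at TF1)
b2 |J2  (prefer integral on C1)
b3 |I1  (I1 outputs flow p/I1)
b4 |J2  (J2: bond 3 brought flow, rest push out)

3  (C1, C2, I1 all integral)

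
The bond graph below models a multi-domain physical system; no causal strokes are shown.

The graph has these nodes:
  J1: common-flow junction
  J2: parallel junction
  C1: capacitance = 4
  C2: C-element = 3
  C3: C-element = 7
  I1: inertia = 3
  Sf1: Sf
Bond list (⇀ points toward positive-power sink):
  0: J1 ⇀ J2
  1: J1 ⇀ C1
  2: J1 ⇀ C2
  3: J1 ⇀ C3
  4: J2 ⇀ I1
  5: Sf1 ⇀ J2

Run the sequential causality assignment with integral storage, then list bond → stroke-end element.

bond 5 stroke→Sf1  (source Sf1 imposes f)
bond 1 stroke→J1  (C1 outputs effort q/C1)
bond 2 stroke→J1  (C2: C, integral causality)
bond 3 stroke→J1  (C3: C, integral causality)
bond 0 stroke→J2  (J1: last free bond brings flow in)
bond 4 stroke→I1  (0-jn J2 has e-setter on 0)

bond 0 |J2
bond 1 |J1
bond 2 |J1
bond 3 |J1
bond 4 |I1
bond 5 |Sf1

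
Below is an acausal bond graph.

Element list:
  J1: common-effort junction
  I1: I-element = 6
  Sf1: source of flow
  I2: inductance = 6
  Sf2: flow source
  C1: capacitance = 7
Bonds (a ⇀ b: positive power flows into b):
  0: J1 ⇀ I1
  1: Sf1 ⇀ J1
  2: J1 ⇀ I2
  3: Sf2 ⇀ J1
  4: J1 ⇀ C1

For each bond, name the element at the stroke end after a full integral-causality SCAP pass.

bond 1 |Sf1  (Sf1 (Sf) sets flow on bond)
bond 3 |Sf2  (Sf2 fixes flow; stroke at Sf2)
bond 0 |I1  (I1 outputs flow p/I1)
bond 2 |I2  (I2: I, integral causality)
bond 4 |J1  (closing 0-jn rule on J1)

b0 stroke at I1
b1 stroke at Sf1
b2 stroke at I2
b3 stroke at Sf2
b4 stroke at J1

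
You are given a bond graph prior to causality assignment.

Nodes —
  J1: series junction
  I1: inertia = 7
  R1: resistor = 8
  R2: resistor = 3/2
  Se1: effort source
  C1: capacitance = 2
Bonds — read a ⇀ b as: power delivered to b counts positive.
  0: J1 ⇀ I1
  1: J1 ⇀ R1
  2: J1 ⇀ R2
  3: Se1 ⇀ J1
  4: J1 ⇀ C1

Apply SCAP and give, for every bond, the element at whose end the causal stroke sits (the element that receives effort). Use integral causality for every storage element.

bond 0 stroke at I1
bond 1 stroke at J1
bond 2 stroke at J1
bond 3 stroke at J1
bond 4 stroke at J1

bond 3 stroke at J1  (Se1: effort source, stroke at far end)
bond 0 stroke at I1  (I1 outputs flow p/I1)
bond 1 stroke at J1  (common-f at J1 fixed by 0)
bond 2 stroke at J1  (J1 flow already set via bond 0)
bond 4 stroke at J1  (J1 flow already set via bond 0)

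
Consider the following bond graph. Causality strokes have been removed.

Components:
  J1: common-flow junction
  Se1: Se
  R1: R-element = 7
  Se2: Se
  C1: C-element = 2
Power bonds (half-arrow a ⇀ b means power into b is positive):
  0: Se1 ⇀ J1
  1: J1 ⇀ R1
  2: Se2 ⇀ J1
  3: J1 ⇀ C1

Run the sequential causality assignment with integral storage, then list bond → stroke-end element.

β0 |J1
β1 |R1
β2 |J1
β3 |J1

β0 stroke→J1  (Se1 (Se) sets effort on bond)
β2 stroke→J1  (Se2 (Se) sets effort on bond)
β3 stroke→J1  (C1 outputs effort q/C1)
β1 stroke→R1  (only one flow-in slot at J1)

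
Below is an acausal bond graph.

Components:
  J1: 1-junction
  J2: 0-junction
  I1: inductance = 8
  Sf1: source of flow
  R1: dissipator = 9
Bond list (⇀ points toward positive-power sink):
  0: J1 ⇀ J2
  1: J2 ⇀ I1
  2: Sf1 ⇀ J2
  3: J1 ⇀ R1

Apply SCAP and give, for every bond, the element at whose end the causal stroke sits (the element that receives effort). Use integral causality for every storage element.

β0 stroke→J2
β1 stroke→I1
β2 stroke→Sf1
β3 stroke→J1

bond 2 stroke→Sf1  (Sf1 fixes flow; stroke at Sf1)
bond 1 stroke→I1  (prefer integral on I1)
bond 0 stroke→J2  (only one effort-in slot at J2)
bond 3 stroke→J1  (J1 flow already set via bond 0)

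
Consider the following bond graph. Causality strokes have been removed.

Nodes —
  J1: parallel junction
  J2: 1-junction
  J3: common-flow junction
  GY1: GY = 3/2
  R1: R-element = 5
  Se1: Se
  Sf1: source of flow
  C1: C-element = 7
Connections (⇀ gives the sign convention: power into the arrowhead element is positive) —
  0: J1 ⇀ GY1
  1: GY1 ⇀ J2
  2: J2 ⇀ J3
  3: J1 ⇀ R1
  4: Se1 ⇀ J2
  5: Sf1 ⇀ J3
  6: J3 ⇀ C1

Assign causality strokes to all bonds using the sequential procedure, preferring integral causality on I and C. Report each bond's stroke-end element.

b4 stroke→J2  (Se1 fixes effort; stroke away)
b5 stroke→Sf1  (Sf1 fixes flow; stroke at Sf1)
b2 stroke→J3  (common-f at J3 fixed by 5)
b6 stroke→J3  (J3: bond 5 brought flow, rest push out)
b1 stroke→J2  (J2 flow already set via bond 2)
b0 stroke→J1  (GY GY1: same side as bond 1)
b3 stroke→R1  (J1 effort already set via bond 0)

b0 →J1
b1 →J2
b2 →J3
b3 →R1
b4 →J2
b5 →Sf1
b6 →J3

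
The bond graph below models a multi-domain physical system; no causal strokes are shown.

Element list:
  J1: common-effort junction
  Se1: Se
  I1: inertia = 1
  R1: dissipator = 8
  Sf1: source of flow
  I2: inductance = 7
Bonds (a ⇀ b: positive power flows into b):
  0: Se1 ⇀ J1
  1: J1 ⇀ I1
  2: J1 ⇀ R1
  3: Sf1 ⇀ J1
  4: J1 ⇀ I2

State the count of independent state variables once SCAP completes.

2  (I1, I2 all integral)

β0 stroke→J1  (Se1 (Se) sets effort on bond)
β3 stroke→Sf1  (Sf1 (Sf) sets flow on bond)
β1 stroke→I1  (J1: bond 0 brought effort, rest push out)
β2 stroke→R1  (0-jn J1 has e-setter on 0)
β4 stroke→I2  (0-jn J1 has e-setter on 0)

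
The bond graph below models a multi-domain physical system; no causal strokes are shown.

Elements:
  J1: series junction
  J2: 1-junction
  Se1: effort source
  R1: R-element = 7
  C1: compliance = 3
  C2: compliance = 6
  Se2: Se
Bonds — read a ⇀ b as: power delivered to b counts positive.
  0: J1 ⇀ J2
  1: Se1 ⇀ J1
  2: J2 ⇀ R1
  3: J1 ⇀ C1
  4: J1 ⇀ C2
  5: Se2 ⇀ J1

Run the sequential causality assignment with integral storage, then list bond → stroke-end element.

#0 stroke at J2
#1 stroke at J1
#2 stroke at R1
#3 stroke at J1
#4 stroke at J1
#5 stroke at J1

bond 1 |J1  (Se1 fixes effort; stroke away)
bond 5 |J1  (source Se2 imposes e)
bond 3 |J1  (prefer integral on C1)
bond 4 |J1  (C2 outputs effort q/C2)
bond 0 |J2  (J1: last free bond brings flow in)
bond 2 |R1  (J2 needs exactly one f-in)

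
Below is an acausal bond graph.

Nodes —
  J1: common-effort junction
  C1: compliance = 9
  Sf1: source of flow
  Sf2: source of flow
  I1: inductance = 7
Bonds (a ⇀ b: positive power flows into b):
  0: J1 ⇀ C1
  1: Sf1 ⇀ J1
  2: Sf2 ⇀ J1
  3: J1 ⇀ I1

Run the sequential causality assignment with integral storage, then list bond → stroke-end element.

bond 0 stroke at J1
bond 1 stroke at Sf1
bond 2 stroke at Sf2
bond 3 stroke at I1

b1 →Sf1  (Sf1 (Sf) sets flow on bond)
b2 →Sf2  (Sf2 fixes flow; stroke at Sf2)
b0 →J1  (prefer integral on C1)
b3 →I1  (common-e at J1 fixed by 0)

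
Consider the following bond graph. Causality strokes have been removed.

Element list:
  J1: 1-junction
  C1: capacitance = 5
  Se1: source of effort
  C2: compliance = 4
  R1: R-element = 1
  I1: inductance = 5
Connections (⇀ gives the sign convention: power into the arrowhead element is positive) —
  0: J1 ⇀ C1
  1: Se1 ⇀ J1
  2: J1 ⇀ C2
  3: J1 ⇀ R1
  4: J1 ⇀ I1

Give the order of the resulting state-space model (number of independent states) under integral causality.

3  (C1, C2, I1 all integral)

b1 |J1  (Se1: effort source, stroke at far end)
b0 |J1  (C1: C, integral causality)
b2 |J1  (C2 integral (e out))
b4 |I1  (I1 integral (f out))
b3 |J1  (J1 flow already set via bond 4)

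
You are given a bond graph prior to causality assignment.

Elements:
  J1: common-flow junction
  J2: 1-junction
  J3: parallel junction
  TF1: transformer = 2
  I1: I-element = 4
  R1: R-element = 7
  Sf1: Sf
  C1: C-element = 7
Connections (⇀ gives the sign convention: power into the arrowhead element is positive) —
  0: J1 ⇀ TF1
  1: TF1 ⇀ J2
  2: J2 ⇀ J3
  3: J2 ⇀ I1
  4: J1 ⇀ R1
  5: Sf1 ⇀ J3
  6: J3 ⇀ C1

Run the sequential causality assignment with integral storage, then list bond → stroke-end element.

#5 stroke at Sf1  (Sf1: flow source, stroke at near end)
#3 stroke at I1  (I1 outputs flow p/I1)
#1 stroke at J2  (common-f at J2 fixed by 3)
#2 stroke at J2  (common-f at J2 fixed by 3)
#6 stroke at J3  (only one effort-in slot at J3)
#0 stroke at TF1  (TF1: transformer flips bond 1)
#4 stroke at J1  (common-f at J1 fixed by 0)

#0 stroke at TF1
#1 stroke at J2
#2 stroke at J2
#3 stroke at I1
#4 stroke at J1
#5 stroke at Sf1
#6 stroke at J3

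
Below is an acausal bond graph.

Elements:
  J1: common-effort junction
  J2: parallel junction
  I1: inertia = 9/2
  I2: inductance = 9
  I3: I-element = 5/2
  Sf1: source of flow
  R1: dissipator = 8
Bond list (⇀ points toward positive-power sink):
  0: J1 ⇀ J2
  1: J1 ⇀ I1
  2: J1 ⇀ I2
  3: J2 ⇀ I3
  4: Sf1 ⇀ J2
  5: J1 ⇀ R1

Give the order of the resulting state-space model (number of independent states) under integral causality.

3  (I1, I2, I3 all integral)

bond 4 →Sf1  (source Sf1 imposes f)
bond 1 →I1  (I1 integral (f out))
bond 2 →I2  (prefer integral on I2)
bond 3 →I3  (prefer integral on I3)
bond 0 →J2  (closing 0-jn rule on J2)
bond 5 →J1  (J1 needs exactly one e-in)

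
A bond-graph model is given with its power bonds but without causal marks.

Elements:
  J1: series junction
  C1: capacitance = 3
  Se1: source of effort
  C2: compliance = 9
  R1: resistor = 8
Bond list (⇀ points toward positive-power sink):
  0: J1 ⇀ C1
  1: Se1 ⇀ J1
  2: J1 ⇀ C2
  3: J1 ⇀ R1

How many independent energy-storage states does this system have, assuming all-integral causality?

2  (C1, C2 all integral)

#1 →J1  (Se1 fixes effort; stroke away)
#0 →J1  (prefer integral on C1)
#2 →J1  (C2 outputs effort q/C2)
#3 →R1  (closing 1-jn rule on J1)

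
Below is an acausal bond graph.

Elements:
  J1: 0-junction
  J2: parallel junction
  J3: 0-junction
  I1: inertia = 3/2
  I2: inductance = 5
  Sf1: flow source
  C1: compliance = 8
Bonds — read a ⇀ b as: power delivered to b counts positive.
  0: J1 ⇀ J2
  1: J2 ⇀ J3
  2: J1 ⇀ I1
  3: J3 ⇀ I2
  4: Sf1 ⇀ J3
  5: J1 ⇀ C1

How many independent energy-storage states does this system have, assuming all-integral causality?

3  (C1, I1, I2 all integral)

b4 →Sf1  (source Sf1 imposes f)
b2 →I1  (I1 integral (f out))
b3 →I2  (I2 integral (f out))
b1 →J3  (only one effort-in slot at J3)
b0 →J2  (J2 needs exactly one e-in)
b5 →J1  (J1 needs exactly one e-in)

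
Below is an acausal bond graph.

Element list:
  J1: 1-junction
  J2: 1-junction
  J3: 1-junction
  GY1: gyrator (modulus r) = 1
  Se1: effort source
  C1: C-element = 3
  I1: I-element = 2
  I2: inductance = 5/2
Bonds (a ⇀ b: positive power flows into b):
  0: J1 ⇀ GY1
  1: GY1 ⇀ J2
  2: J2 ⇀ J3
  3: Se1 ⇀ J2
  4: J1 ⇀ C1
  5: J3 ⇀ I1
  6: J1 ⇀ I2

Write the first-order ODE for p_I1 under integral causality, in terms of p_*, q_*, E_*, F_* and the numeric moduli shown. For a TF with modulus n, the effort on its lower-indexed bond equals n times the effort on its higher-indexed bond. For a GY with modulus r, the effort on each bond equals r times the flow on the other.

dp_I1/dt = E_Se1 + 2*p_I2/5

β3 stroke→J2  (Se1: effort source, stroke at far end)
β4 stroke→J1  (prefer integral on C1)
β5 stroke→I1  (I1: I, integral causality)
β2 stroke→J3  (J3 flow already set via bond 5)
β1 stroke→J2  (common-f at J2 fixed by 2)
β0 stroke→J1  (GY1: gyrator matches bond 1)
β6 stroke→I2  (J1 needs exactly one f-in)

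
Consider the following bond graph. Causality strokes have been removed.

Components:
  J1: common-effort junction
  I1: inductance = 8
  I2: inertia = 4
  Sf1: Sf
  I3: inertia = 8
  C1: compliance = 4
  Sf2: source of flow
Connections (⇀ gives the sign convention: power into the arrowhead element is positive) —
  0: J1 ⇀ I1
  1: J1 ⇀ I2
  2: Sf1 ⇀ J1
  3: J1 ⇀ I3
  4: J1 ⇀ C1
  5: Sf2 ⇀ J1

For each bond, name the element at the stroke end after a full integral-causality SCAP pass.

#0 stroke at I1
#1 stroke at I2
#2 stroke at Sf1
#3 stroke at I3
#4 stroke at J1
#5 stroke at Sf2

β2 →Sf1  (source Sf1 imposes f)
β5 →Sf2  (Sf2 (Sf) sets flow on bond)
β0 →I1  (I1: I, integral causality)
β1 →I2  (I2 integral (f out))
β3 →I3  (I3 outputs flow p/I3)
β4 →J1  (J1: last free bond brings effort in)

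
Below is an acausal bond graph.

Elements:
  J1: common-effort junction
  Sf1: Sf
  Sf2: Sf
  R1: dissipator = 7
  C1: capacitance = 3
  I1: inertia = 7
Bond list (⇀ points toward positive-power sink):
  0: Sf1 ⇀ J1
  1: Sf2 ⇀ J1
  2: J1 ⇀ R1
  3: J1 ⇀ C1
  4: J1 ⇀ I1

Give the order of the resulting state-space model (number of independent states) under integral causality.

#0 |Sf1  (Sf1: flow source, stroke at near end)
#1 |Sf2  (Sf2: flow source, stroke at near end)
#3 |J1  (C1: C, integral causality)
#2 |R1  (common-e at J1 fixed by 3)
#4 |I1  (J1: bond 3 brought effort, rest push out)

2  (C1, I1 all integral)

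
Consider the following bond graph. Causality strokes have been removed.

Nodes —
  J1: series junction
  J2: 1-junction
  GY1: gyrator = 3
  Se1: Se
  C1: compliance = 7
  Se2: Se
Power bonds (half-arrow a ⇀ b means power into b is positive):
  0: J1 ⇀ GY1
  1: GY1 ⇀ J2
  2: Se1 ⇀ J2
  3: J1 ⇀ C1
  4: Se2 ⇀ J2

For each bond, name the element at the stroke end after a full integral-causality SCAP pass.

bond 0 stroke→GY1
bond 1 stroke→GY1
bond 2 stroke→J2
bond 3 stroke→J1
bond 4 stroke→J2

β2 stroke→J2  (Se1 (Se) sets effort on bond)
β4 stroke→J2  (Se2 (Se) sets effort on bond)
β1 stroke→GY1  (only one flow-in slot at J2)
β0 stroke→GY1  (GY1 both-in/both-out from 1)
β3 stroke→J1  (J1 flow already set via bond 0)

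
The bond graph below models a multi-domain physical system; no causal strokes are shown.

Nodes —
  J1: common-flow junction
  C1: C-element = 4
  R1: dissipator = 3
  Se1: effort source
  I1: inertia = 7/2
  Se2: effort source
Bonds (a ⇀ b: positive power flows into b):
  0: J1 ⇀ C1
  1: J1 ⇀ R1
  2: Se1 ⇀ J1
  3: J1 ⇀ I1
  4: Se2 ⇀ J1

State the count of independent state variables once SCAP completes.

b2 |J1  (Se1 fixes effort; stroke away)
b4 |J1  (Se2 (Se) sets effort on bond)
b0 |J1  (C1 outputs effort q/C1)
b3 |I1  (I1 outputs flow p/I1)
b1 |J1  (common-f at J1 fixed by 3)

2  (C1, I1 all integral)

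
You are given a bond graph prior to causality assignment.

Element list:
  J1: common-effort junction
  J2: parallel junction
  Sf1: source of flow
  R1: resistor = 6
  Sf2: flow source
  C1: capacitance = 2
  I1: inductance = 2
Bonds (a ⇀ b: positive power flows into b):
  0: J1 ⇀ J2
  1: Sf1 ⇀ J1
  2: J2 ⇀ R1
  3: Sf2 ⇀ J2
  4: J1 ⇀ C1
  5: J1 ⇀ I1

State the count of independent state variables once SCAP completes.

bond 1 stroke at Sf1  (Sf1 (Sf) sets flow on bond)
bond 3 stroke at Sf2  (source Sf2 imposes f)
bond 4 stroke at J1  (prefer integral on C1)
bond 0 stroke at J2  (J1 effort already set via bond 4)
bond 5 stroke at I1  (J1: bond 4 brought effort, rest push out)
bond 2 stroke at R1  (0-jn J2 has e-setter on 0)

2  (C1, I1 all integral)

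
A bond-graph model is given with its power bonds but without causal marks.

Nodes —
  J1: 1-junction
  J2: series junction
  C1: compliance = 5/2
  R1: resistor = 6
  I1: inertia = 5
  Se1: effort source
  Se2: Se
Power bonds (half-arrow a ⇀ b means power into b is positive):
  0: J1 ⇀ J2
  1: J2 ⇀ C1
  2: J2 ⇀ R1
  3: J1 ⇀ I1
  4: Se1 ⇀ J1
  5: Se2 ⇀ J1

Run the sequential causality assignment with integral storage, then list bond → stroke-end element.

b0 →J1
b1 →J2
b2 →J2
b3 →I1
b4 →J1
b5 →J1

β4 stroke at J1  (Se1 fixes effort; stroke away)
β5 stroke at J1  (Se2 fixes effort; stroke away)
β1 stroke at J2  (C1 outputs effort q/C1)
β3 stroke at I1  (I1 integral (f out))
β0 stroke at J1  (common-f at J1 fixed by 3)
β2 stroke at J2  (1-jn J2 has f-setter on 0)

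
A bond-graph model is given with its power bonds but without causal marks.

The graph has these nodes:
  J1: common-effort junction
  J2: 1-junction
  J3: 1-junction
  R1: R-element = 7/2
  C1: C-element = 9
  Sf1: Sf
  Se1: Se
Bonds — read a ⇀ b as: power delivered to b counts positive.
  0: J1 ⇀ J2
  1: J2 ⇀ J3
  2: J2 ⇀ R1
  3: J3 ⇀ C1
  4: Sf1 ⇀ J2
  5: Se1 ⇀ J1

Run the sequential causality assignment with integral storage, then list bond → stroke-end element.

bond 0 |J2
bond 1 |J2
bond 2 |J2
bond 3 |J3
bond 4 |Sf1
bond 5 |J1

bond 4 stroke at Sf1  (Sf1 fixes flow; stroke at Sf1)
bond 5 stroke at J1  (source Se1 imposes e)
bond 0 stroke at J2  (J1 effort already set via bond 5)
bond 1 stroke at J2  (J2: bond 4 brought flow, rest push out)
bond 2 stroke at J2  (J2 flow already set via bond 4)
bond 3 stroke at J3  (common-f at J3 fixed by 1)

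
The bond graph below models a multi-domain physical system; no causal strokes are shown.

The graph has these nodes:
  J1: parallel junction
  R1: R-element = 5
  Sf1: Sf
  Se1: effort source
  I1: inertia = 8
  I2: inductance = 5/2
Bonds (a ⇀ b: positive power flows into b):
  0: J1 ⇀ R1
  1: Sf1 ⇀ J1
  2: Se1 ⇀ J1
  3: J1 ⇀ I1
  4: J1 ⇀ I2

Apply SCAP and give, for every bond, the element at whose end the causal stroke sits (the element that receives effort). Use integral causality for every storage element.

#1 →Sf1  (Sf1: flow source, stroke at near end)
#2 →J1  (Se1 (Se) sets effort on bond)
#0 →R1  (J1: bond 2 brought effort, rest push out)
#3 →I1  (common-e at J1 fixed by 2)
#4 →I2  (common-e at J1 fixed by 2)

#0 |R1
#1 |Sf1
#2 |J1
#3 |I1
#4 |I2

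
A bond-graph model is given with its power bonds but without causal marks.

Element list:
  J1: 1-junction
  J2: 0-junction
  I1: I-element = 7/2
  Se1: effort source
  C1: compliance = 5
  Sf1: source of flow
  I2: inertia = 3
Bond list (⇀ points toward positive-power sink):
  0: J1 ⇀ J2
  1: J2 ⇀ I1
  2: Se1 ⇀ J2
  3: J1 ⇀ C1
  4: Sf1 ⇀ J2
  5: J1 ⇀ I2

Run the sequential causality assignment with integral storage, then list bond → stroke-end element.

bond 0 |J1
bond 1 |I1
bond 2 |J2
bond 3 |J1
bond 4 |Sf1
bond 5 |I2

bond 2 stroke at J2  (Se1 fixes effort; stroke away)
bond 4 stroke at Sf1  (source Sf1 imposes f)
bond 0 stroke at J1  (J2: bond 2 brought effort, rest push out)
bond 1 stroke at I1  (J2 effort already set via bond 2)
bond 3 stroke at J1  (C1 integral (e out))
bond 5 stroke at I2  (closing 1-jn rule on J1)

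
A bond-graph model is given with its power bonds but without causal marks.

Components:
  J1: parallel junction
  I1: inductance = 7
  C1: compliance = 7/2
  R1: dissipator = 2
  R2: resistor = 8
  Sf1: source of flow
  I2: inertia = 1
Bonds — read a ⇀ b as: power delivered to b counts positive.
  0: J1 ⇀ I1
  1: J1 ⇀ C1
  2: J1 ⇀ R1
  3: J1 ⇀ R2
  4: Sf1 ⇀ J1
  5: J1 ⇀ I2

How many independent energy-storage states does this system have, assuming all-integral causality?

3  (C1, I1, I2 all integral)

#4 stroke at Sf1  (Sf1 fixes flow; stroke at Sf1)
#0 stroke at I1  (I1: I, integral causality)
#1 stroke at J1  (prefer integral on C1)
#2 stroke at R1  (common-e at J1 fixed by 1)
#3 stroke at R2  (0-jn J1 has e-setter on 1)
#5 stroke at I2  (J1: bond 1 brought effort, rest push out)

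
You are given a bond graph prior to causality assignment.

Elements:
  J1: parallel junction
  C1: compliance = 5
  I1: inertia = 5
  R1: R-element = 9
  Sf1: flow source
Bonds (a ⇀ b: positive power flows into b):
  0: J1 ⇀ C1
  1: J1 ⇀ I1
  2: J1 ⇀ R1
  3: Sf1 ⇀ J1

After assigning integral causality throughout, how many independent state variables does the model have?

β3 →Sf1  (Sf1 (Sf) sets flow on bond)
β0 →J1  (C1 outputs effort q/C1)
β1 →I1  (0-jn J1 has e-setter on 0)
β2 →R1  (J1 effort already set via bond 0)

2  (C1, I1 all integral)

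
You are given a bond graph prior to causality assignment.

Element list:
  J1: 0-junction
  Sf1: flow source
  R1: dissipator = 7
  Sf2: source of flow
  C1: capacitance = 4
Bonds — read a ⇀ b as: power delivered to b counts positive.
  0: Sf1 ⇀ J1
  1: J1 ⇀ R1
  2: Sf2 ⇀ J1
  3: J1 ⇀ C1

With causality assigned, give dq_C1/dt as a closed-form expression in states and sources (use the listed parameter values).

dq_C1/dt = F_Sf1 + F_Sf2 - q_C1/28

b0 stroke at Sf1  (Sf1 fixes flow; stroke at Sf1)
b2 stroke at Sf2  (Sf2 (Sf) sets flow on bond)
b3 stroke at J1  (C1 outputs effort q/C1)
b1 stroke at R1  (common-e at J1 fixed by 3)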